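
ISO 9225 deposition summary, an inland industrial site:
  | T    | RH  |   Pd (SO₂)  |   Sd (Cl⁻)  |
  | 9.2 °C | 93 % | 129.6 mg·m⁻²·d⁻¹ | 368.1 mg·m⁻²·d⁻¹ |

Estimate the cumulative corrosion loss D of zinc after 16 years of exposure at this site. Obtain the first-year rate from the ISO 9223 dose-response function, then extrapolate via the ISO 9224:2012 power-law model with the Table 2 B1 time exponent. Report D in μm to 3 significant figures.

zinc: f(T) = +0.038·(T−10) [T≤10 °C] = -0.0304
  SO₂ term: 0.0129·129.6^0.44·exp(0.046·93-0.0304) = 7.671
  Sd branch = 0.0175·Sd^0.57·e^(0.008·RH+0.085·T) = 2.335 μm/a
  sum: 7.671 + 2.335 → r_corr = 10.01 μm/a
Power-law: D(16) = r_corr · 16^0.813
  D(16) = 10.01 × 16^0.813 = 10.01 × 9.527 = 95.33 μm

D(16) = 95.3 μm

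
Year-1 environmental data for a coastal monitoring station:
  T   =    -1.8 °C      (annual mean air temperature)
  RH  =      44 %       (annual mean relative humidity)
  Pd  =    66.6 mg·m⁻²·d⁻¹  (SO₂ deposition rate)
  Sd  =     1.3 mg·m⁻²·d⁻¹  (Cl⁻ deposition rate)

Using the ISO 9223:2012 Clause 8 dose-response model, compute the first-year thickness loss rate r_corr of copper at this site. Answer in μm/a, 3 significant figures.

r_corr = 0.0970 μm/a

copper: temperature factor f = +0.126·(-11.8) = -1.4868
  Pd branch = 0.0053·Pd^0.26·e^(0.059·RH+f) = 0.04787 μm/a
  Cl⁻ term: 0.01025·1.3^0.27·exp(0.036·44+0.049·-1.8) = 0.0491
  r_corr = 0.04787 + 0.0491 = 0.09698 μm/a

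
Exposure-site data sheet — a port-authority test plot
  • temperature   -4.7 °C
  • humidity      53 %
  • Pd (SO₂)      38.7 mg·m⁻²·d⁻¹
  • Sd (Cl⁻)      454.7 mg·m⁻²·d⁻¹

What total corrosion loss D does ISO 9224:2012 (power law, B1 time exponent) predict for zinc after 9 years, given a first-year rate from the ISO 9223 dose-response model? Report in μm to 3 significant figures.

D(9) = 6.02 μm

zinc: f(T) = +0.038·(T−10) [T≤10 °C] = -0.5586
  Pd branch = 0.0129·Pd^0.44·e^(0.046·RH+f) = 0.4221 μm/a
  Cl⁻ term: 0.0175·454.7^0.57·exp(0.008·53+0.085·-4.7) = 0.5869
  r_corr = 0.4221 + 0.5869 = 1.009 μm/a
Power-law: D(9) = r_corr · 9^0.813
  D(9) = 1.009 × 9^0.813 = 1.009 × 5.968 = 6.021 μm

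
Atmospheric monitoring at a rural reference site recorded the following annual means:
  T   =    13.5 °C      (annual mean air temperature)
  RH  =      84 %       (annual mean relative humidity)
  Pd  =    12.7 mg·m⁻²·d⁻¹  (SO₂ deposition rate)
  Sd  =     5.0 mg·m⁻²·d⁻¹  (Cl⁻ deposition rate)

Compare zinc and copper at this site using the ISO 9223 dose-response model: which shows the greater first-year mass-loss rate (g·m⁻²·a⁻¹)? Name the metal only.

copper

zinc: temperature factor f = -0.071·(3.5) = -0.2485
  Pd branch = 0.0129·Pd^0.44·e^(0.046·RH+f) = 1.467 μm/a
  Cl⁻ term: 0.0175·5.0^0.57·exp(0.008·84+0.085·13.5) = 0.2702
  r_corr = 1.467 + 0.2702 = 1.737 μm/a
  mass loss = 1.737 μm/a × 7.14 g/cm³ = 12.4 g·m⁻²·a⁻¹
copper: f(T) = -0.080·(T−10) [T>10 °C] = -0.2800
  Pd branch = 0.0053·Pd^0.26·e^(0.059·RH+f) = 1.102 μm/a
  Sd branch = 0.01025·Sd^0.27·e^(0.036·RH+0.049·T) = 0.631 μm/a
  r_corr = 1.102 + 0.631 = 1.733 μm/a
  mass loss = 1.733 μm/a × 8.96 g/cm³ = 15.52 g·m⁻²·a⁻¹
Ordering by g·m⁻²·a⁻¹: copper (15.5) > zinc (12.4)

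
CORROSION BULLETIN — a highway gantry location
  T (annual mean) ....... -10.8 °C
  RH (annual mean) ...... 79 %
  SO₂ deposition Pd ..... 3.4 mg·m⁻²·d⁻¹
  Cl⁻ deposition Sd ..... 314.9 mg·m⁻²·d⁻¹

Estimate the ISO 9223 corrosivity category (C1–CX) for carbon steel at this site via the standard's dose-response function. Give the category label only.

carbon steel: temperature factor f = +0.150·(-20.8) = -3.1200
  SO₂ term: 1.77·3.4^0.52·exp(0.02·79-3.1200) = 0.717
  Sd branch = 0.102·Sd^0.62·e^(0.033·RH+0.04·T) = 31.77 μm/a
  sum: 0.717 + 31.77 → r_corr = 32.49 μm/a
ISO 9223 Table 2 (carbon steel): 25 < 32.5 ≤ 50 μm/a ⇒ C3

C3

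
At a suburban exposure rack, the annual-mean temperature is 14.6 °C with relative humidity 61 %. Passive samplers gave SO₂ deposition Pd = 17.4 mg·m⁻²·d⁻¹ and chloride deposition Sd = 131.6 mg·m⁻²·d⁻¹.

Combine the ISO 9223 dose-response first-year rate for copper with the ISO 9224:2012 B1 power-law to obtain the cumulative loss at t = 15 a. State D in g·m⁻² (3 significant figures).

copper: f(T) = -0.080·(T−10) [T>10 °C] = -0.3680
  Pd branch = 0.0053·Pd^0.26·e^(0.059·RH+f) = 0.2819 μm/a
  Sd branch = 0.01025·Sd^0.27·e^(0.036·RH+0.049·T) = 0.7036 μm/a
  r_corr = 0.2819 + 0.7036 = 0.9855 μm/a
Long-term exponent b (ISO 9224 Table 2, B1) = 0.667
  D(15) = 0.9855 × 15^0.667 = 0.9855 × 6.088 = 5.999 μm
  Mass loss = 5.999 μm × 8.96 g/cm³ = 53.75 g·m⁻²

D(15) = 53.8 g·m⁻²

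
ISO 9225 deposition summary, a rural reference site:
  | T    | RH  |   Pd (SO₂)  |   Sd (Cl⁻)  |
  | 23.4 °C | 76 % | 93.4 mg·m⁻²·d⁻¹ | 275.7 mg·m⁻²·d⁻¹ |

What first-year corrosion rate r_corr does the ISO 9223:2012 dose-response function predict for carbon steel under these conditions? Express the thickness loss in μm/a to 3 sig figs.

r_corr = 146 μm/a

carbon steel: f(T) = -0.054·(T−10) [T>10 °C] = -0.7236
  SO₂ term: 1.77·93.4^0.52·exp(0.02·76-0.7236) = 41.54
  Sd branch = 0.102·Sd^0.62·e^(0.033·RH+0.04·T) = 104.1 μm/a
  r_corr = 41.54 + 104.1 = 145.6 μm/a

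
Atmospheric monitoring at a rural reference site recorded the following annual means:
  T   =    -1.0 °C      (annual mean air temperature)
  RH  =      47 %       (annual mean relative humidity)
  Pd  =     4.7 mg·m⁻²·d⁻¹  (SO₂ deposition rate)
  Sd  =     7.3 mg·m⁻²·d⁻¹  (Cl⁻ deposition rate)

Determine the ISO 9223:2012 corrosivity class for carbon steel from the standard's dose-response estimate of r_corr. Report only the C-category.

carbon steel: temperature factor f = +0.150·(-11.0) = -1.6500
  SO₂ term: 1.77·4.7^0.52·exp(0.02·47-1.6500) = 1.946
  Sd branch = 0.102·Sd^0.62·e^(0.033·RH+0.04·T) = 1.585 μm/a
  sum: 1.946 + 1.585 → r_corr = 3.531 μm/a
ISO 9223 Table 2 (carbon steel): 1.3 < 3.53 ≤ 25 μm/a ⇒ C2

C2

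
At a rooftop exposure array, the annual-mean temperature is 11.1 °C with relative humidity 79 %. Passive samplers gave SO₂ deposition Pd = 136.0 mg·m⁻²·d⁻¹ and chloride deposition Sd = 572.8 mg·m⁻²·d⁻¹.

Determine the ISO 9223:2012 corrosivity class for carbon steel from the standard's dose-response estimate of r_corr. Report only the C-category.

CX

carbon steel: T>10 °C ⇒ hinge -0.054·(11.1−10) = -0.0594
  sulphur-dioxide contribution → 104.2 μm/a
  chloride contribution → 110.6 μm/a
  total first-year rate 214.7 μm/a
215 μm/a falls in (200, 700] for carbon steel → category CX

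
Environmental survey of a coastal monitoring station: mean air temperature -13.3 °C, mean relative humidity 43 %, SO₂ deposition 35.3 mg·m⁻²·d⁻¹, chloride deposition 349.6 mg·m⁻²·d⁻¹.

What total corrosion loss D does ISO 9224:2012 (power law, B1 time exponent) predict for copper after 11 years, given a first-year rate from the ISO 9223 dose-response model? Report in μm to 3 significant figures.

copper: T≤10 °C ⇒ hinge +0.126·(-13.3−10) = -2.9358
  Pd branch = 0.0053·Pd^0.26·e^(0.059·RH+f) = 0.008985 μm/a
  Sd branch = 0.01025·Sd^0.27·e^(0.036·RH+0.049·T) = 0.1221 μm/a
  sum: 0.008985 + 0.1221 → r_corr = 0.1311 μm/a
ISO 9224: D(t) = r_corr · t^b with b = 0.667 (copper, B1)
  D(11) = 0.1311 × 11^0.667 = 0.1311 × 4.95 = 0.6489 μm

D(11) = 0.649 μm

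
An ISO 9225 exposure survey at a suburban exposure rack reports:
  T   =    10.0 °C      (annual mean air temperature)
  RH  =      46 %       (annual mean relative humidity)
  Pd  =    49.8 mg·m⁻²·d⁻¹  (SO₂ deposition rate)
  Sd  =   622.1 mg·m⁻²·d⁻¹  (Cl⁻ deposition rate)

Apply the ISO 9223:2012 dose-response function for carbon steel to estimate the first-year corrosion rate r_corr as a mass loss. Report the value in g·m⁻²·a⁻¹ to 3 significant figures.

carbon steel: f(T) = +0.150·(T−10) [T≤10 °C] = +0.0000
  sulphur-dioxide contribution → 33.89 μm/a
  chloride contribution → 37.48 μm/a
  total first-year rate 71.37 μm/a
Convert to mass loss: 71.37 μm/a × 7.85 g/cm³ = 560.2 g·m⁻²·a⁻¹

r_corr = 560 g·m⁻²·a⁻¹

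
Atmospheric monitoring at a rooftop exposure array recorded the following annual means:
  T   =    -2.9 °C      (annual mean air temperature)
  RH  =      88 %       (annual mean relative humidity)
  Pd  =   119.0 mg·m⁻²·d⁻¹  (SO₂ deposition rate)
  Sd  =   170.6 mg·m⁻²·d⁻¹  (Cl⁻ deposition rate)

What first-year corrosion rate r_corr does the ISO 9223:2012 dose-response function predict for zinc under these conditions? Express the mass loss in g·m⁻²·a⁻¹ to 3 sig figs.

r_corr = 30.2 g·m⁻²·a⁻¹

zinc: T≤10 °C ⇒ hinge +0.038·(-2.9−10) = -0.4902
  sulphur-dioxide contribution → 3.706 μm/a
  chloride contribution → 0.5176 μm/a
  total first-year rate 4.224 μm/a
Convert to mass loss: 4.224 μm/a × 7.14 g/cm³ = 30.16 g·m⁻²·a⁻¹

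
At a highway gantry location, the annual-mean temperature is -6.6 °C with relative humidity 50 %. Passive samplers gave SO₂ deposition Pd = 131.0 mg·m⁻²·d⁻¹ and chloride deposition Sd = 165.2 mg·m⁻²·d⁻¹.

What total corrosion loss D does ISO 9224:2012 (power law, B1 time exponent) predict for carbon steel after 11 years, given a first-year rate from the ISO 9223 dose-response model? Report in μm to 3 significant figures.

carbon steel: T≤10 °C ⇒ hinge +0.150·(-6.6−10) = -2.4900
  sulphur-dioxide contribution → 5.033 μm/a
  chloride contribution → 9.676 μm/a
  ⇒ r_corr(carbon steel) = 14.71 μm/a
ISO 9224: D(t) = r_corr · t^b with b = 0.523 (carbon steel, B1)
  D(11) = 14.71 × 11^0.523 = 14.71 × 3.505 = 51.55 μm

D(11) = 51.6 μm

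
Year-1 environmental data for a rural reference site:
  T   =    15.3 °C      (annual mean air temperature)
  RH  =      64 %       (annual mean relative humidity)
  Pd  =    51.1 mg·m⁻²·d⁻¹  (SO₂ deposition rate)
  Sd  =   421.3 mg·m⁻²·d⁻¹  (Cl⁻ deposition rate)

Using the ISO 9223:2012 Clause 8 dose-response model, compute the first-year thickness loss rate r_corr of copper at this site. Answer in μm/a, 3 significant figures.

copper: f(T) = -0.080·(T−10) [T>10 °C] = -0.4240
  Pd branch = 0.0053·Pd^0.26·e^(0.059·RH+f) = 0.4209 μm/a
  Sd branch = 0.01025·Sd^0.27·e^(0.036·RH+0.049·T) = 1.111 μm/a
  r_corr = 0.4209 + 1.111 = 1.532 μm/a

r_corr = 1.53 μm/a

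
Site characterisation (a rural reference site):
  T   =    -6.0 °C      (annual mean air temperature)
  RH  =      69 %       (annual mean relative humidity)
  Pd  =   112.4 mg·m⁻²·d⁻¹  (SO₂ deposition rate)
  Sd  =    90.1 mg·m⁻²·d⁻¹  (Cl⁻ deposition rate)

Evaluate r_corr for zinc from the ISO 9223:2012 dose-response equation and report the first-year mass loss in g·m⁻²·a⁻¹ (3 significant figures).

r_corr = 11.3 g·m⁻²·a⁻¹

zinc: T≤10 °C ⇒ hinge +0.038·(-6.0−10) = -0.6080
  sulphur-dioxide contribution → 1.341 μm/a
  chloride contribution → 0.2374 μm/a
  total first-year rate 1.578 μm/a
Convert to mass loss: 1.578 μm/a × 7.14 g/cm³ = 11.27 g·m⁻²·a⁻¹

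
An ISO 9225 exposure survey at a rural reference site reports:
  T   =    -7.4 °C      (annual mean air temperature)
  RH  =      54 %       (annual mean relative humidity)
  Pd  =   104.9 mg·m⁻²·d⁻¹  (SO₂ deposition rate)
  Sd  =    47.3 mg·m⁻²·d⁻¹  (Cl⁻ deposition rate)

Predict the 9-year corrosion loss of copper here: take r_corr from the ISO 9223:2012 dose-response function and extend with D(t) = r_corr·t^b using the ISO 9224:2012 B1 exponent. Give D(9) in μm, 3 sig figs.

copper: temperature factor f = +0.126·(-17.4) = -2.1924
  SO₂ term: 0.0053·104.9^0.26·exp(0.059·54-2.1924) = 0.04799
  Sd branch = 0.01025·Sd^0.27·e^(0.036·RH+0.049·T) = 0.1412 μm/a
  r_corr = 0.04799 + 0.1412 = 0.1892 μm/a
Long-term exponent b (ISO 9224 Table 2, B1) = 0.667
  D(9) = 0.1892 × 9^0.667 = 0.1892 × 4.33 = 0.819 μm

D(9) = 0.819 μm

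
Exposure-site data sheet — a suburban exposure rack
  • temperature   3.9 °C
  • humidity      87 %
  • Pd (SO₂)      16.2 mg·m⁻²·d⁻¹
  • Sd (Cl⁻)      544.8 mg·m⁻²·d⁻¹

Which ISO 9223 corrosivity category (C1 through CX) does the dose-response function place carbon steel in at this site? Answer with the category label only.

C5

carbon steel: f(T) = +0.150·(T−10) [T≤10 °C] = -0.9150
  SO₂ term: 1.77·16.2^0.52·exp(0.02·87-0.9150) = 17.19
  Sd branch = 0.102·Sd^0.62·e^(0.033·RH+0.04·T) = 104.6 μm/a
  sum: 17.19 + 104.6 → r_corr = 121.8 μm/a
122 μm/a falls in (80, 200] for carbon steel → category C5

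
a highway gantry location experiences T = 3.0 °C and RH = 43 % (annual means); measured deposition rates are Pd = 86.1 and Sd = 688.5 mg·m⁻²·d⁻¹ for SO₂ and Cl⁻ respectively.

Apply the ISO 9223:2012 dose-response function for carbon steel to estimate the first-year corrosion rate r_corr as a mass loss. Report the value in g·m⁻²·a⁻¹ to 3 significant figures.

r_corr = 331 g·m⁻²·a⁻¹

carbon steel: f(T) = +0.150·(T−10) [T≤10 °C] = -1.0500
  Pd branch = 1.77·Pd^0.52·e^(0.02·RH+f) = 14.85 μm/a
  Cl⁻ term: 0.102·688.5^0.62·exp(0.033·43+0.04·3.0) = 27.32
  sum: 14.85 + 27.32 → r_corr = 42.17 μm/a
Convert to mass loss: 42.17 μm/a × 7.85 g/cm³ = 331 g·m⁻²·a⁻¹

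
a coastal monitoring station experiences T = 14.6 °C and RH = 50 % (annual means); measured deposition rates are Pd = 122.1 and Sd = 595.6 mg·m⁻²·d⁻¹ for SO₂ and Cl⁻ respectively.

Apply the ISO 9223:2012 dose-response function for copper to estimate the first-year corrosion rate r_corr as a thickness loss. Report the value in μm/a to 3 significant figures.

copper: T>10 °C ⇒ hinge -0.080·(14.6−10) = -0.3680
  Pd branch = 0.0053·Pd^0.26·e^(0.059·RH+f) = 0.2444 μm/a
  Sd branch = 0.01025·Sd^0.27·e^(0.036·RH+0.049·T) = 0.7118 μm/a
  r_corr = 0.2444 + 0.7118 = 0.9563 μm/a

r_corr = 0.956 μm/a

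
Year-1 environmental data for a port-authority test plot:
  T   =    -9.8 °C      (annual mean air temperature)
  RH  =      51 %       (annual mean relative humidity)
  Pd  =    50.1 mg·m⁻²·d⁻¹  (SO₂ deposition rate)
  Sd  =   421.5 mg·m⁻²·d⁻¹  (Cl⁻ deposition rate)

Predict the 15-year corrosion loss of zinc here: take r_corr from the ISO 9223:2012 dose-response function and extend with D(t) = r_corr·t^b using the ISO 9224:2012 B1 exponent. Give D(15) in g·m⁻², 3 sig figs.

D(15) = 46.1 g·m⁻²

zinc: f(T) = +0.038·(T−10) [T≤10 °C] = -0.7524
  sulphur-dioxide contribution → 0.3553 μm/a
  chloride contribution → 0.3586 μm/a
  total first-year rate 0.7139 μm/a
ISO 9224: D(t) = r_corr · t^b with b = 0.813 (zinc, B1)
  D(15) = 0.7139 × 15^0.813 = 0.7139 × 9.04 = 6.454 μm
  Mass loss = 6.454 μm × 7.14 g/cm³ = 46.08 g·m⁻²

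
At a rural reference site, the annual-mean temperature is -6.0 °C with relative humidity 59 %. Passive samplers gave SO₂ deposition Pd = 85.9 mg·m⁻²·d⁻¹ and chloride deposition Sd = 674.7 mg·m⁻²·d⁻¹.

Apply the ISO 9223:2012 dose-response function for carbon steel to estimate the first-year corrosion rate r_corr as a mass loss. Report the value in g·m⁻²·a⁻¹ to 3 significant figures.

carbon steel: T≤10 °C ⇒ hinge +0.150·(-6.0−10) = -2.4000
  SO₂ term: 1.77·85.9^0.52·exp(0.02·59-2.4000) = 5.294
  Sd branch = 0.102·Sd^0.62·e^(0.033·RH+0.04·T) = 31.91 μm/a
  r_corr = 5.294 + 31.91 = 37.21 μm/a
Convert to mass loss: 37.21 μm/a × 7.85 g/cm³ = 292.1 g·m⁻²·a⁻¹

r_corr = 292 g·m⁻²·a⁻¹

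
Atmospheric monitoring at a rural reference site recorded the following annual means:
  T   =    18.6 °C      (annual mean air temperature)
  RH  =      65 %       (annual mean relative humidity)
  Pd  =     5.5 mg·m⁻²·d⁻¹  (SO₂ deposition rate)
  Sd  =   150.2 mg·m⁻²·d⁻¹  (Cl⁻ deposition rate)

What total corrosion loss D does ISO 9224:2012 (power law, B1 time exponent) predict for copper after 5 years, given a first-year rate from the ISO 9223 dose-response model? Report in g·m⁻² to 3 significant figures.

D(5) = 31.9 g·m⁻²

copper: T>10 °C ⇒ hinge -0.080·(18.6−10) = -0.6880
  sulphur-dioxide contribution → 0.1921 μm/a
  chloride contribution → 1.024 μm/a
  total first-year rate 1.217 μm/a
Power-law: D(5) = r_corr · 5^0.667
  D(5) = 1.217 × 5^0.667 = 1.217 × 2.926 = 3.559 μm
  Mass loss = 3.559 μm × 8.96 g/cm³ = 31.89 g·m⁻²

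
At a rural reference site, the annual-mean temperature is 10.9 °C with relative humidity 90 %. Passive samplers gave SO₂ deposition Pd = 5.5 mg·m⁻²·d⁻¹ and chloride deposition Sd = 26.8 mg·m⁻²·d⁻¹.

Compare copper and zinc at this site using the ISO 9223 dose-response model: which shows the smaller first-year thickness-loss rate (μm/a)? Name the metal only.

zinc

copper: f(T) = -0.080·(T−10) [T>10 °C] = -0.0720
  sulphur-dioxide contribution → 1.555 μm/a
  chloride contribution → 1.085 μm/a
  total first-year rate 2.639 μm/a
zinc: T>10 °C ⇒ hinge -0.071·(10.9−10) = -0.0639
  sulphur-dioxide contribution → 1.609 μm/a
  chloride contribution → 0.5918 μm/a
  total first-year rate 2.201 μm/a
Ordering by μm/a: copper (2.64) > zinc (2.2)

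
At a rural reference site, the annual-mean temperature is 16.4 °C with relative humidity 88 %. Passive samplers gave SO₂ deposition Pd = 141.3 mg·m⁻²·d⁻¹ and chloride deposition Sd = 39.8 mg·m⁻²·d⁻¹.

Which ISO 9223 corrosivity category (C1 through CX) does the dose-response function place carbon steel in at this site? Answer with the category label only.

C5

carbon steel: f(T) = -0.054·(T−10) [T>10 °C] = -0.3456
  SO₂ term: 1.77·141.3^0.52·exp(0.02·88-0.3456) = 95.57
  Cl⁻ term: 0.102·39.8^0.62·exp(0.033·88+0.04·16.4) = 35.21
  sum: 95.57 + 35.21 → r_corr = 130.8 μm/a
ISO 9223 Table 2 (carbon steel): 80 < 131 ≤ 200 μm/a ⇒ C5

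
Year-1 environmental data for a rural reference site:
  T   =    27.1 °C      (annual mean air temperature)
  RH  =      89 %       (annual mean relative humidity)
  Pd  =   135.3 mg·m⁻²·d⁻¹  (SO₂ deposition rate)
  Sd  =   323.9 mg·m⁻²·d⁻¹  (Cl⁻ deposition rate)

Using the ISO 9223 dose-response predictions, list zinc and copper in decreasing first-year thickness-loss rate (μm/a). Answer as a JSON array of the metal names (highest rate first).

zinc: T>10 °C ⇒ hinge -0.071·(27.1−10) = -1.2141
  Pd branch = 0.0129·Pd^0.44·e^(0.046·RH+f) = 1.991 μm/a
  Sd branch = 0.0175·Sd^0.57·e^(0.008·RH+0.085·T) = 9.629 μm/a
  sum: 1.991 + 9.629 → r_corr = 11.62 μm/a
copper: f(T) = -0.080·(T−10) [T>10 °C] = -1.3680
  Pd branch = 0.0053·Pd^0.26·e^(0.059·RH+f) = 0.9221 μm/a
  Sd branch = 0.01025·Sd^0.27·e^(0.036·RH+0.049·T) = 4.536 μm/a
  r_corr = 0.9221 + 4.536 = 5.459 μm/a
Ordering by μm/a: zinc (11.6) > copper (5.46)

["zinc", "copper"]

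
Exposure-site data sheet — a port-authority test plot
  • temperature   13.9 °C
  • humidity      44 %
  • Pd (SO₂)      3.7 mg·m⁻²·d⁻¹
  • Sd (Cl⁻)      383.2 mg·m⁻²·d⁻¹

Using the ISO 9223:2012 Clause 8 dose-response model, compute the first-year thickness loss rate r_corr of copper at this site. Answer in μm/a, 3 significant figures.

r_corr = 0.565 μm/a

copper: T>10 °C ⇒ hinge -0.080·(13.9−10) = -0.3120
  Pd branch = 0.0053·Pd^0.26·e^(0.059·RH+f) = 0.0731 μm/a
  Sd branch = 0.01025·Sd^0.27·e^(0.036·RH+0.049·T) = 0.492 μm/a
  r_corr = 0.0731 + 0.492 = 0.5651 μm/a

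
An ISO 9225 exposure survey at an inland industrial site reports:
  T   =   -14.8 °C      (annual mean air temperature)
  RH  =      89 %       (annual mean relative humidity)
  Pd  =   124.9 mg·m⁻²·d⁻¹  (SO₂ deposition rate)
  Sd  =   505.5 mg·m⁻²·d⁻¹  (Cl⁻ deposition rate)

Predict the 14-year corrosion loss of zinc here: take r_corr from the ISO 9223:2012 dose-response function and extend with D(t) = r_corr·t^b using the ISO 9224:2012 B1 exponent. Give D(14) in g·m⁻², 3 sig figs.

D(14) = 175 g·m⁻²

zinc: temperature factor f = +0.038·(-24.8) = -0.9424
  Pd branch = 0.0129·Pd^0.44·e^(0.046·RH+f) = 2.522 μm/a
  Cl⁻ term: 0.0175·505.5^0.57·exp(0.008·89+0.085·-14.8) = 0.3524
  r_corr = 2.522 + 0.3524 = 2.875 μm/a
ISO 9224: D(t) = r_corr · t^b with b = 0.813 (zinc, B1)
  D(14) = 2.875 × 14^0.813 = 2.875 × 8.547 = 24.57 μm
  Mass loss = 24.57 μm × 7.14 g/cm³ = 175.4 g·m⁻²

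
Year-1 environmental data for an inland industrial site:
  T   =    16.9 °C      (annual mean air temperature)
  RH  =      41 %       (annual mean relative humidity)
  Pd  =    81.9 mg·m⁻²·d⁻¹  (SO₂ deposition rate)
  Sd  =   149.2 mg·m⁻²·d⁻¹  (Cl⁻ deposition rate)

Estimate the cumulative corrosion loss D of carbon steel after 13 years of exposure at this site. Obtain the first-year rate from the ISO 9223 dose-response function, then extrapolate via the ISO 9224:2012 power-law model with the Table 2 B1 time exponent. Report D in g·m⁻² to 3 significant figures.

D(13) = 1.34e+03 g·m⁻²

carbon steel: T>10 °C ⇒ hinge -0.054·(16.9−10) = -0.3726
  SO₂ term: 1.77·81.9^0.52·exp(0.02·41-0.3726) = 27.36
  Sd branch = 0.102·Sd^0.62·e^(0.033·RH+0.04·T) = 17.28 μm/a
  sum: 27.36 + 17.28 → r_corr = 44.64 μm/a
Long-term exponent b (ISO 9224 Table 2, B1) = 0.523
  D(13) = 44.64 × 13^0.523 = 44.64 × 3.825 = 170.7 μm
  Mass loss = 170.7 μm × 7.85 g/cm³ = 1340 g·m⁻²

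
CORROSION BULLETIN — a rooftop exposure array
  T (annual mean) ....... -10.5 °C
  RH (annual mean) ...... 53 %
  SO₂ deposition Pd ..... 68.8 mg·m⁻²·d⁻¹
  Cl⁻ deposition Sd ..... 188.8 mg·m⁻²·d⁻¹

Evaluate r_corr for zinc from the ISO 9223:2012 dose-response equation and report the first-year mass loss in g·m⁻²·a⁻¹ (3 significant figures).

zinc: T≤10 °C ⇒ hinge +0.038·(-10.5−10) = -0.7790
  SO₂ term: 0.0129·68.8^0.44·exp(0.046·53-0.7790) = 0.4361
  Sd branch = 0.0175·Sd^0.57·e^(0.008·RH+0.085·T) = 0.2172 μm/a
  sum: 0.4361 + 0.2172 → r_corr = 0.6534 μm/a
Convert to mass loss: 0.6534 μm/a × 7.14 g/cm³ = 4.665 g·m⁻²·a⁻¹

r_corr = 4.66 g·m⁻²·a⁻¹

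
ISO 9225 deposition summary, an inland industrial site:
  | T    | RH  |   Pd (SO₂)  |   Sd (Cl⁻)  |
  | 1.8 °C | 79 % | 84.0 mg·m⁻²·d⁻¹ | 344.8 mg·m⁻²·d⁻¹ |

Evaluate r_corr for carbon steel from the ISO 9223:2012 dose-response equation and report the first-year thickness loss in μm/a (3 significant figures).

carbon steel: T≤10 °C ⇒ hinge +0.150·(1.8−10) = -1.2300
  Pd branch = 1.77·Pd^0.52·e^(0.02·RH+f) = 25.15 μm/a
  Cl⁻ term: 0.102·344.8^0.62·exp(0.033·79+0.04·1.8) = 55.64
  sum: 25.15 + 55.64 → r_corr = 80.79 μm/a

r_corr = 80.8 μm/a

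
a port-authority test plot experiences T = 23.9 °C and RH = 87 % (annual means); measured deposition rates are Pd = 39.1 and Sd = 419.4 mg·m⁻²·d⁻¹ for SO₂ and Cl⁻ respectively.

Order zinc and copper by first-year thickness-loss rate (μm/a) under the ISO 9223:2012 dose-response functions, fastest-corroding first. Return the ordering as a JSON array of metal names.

["zinc", "copper"]

zinc: T>10 °C ⇒ hinge -0.071·(23.9−10) = -0.9869
  Pd branch = 0.0129·Pd^0.44·e^(0.046·RH+f) = 1.32 μm/a
  Cl⁻ term: 0.0175·419.4^0.57·exp(0.008·87+0.085·23.9) = 8.365
  r_corr = 1.32 + 8.365 = 9.685 μm/a
copper: T>10 °C ⇒ hinge -0.080·(23.9−10) = -1.1120
  Pd branch = 0.0053·Pd^0.26·e^(0.059·RH+f) = 0.7665 μm/a
  Cl⁻ term: 0.01025·419.4^0.27·exp(0.036·87+0.049·23.9) = 3.869
  sum: 0.7665 + 3.869 → r_corr = 4.636 μm/a
Ordering by μm/a: zinc (9.69) > copper (4.64)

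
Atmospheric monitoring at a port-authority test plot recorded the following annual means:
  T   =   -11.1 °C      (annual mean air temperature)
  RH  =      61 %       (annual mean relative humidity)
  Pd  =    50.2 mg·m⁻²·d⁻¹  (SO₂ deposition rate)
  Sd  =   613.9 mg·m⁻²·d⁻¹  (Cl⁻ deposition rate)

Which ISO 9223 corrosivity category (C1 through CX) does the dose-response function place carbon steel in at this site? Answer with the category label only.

C3

carbon steel: temperature factor f = +0.150·(-21.1) = -3.1650
  sulphur-dioxide contribution → 1.939 μm/a
  chloride contribution → 26.22 μm/a
  ⇒ r_corr(carbon steel) = 28.16 μm/a
Category bounds: 25…50 μm/a bracket r_corr ⇒ C3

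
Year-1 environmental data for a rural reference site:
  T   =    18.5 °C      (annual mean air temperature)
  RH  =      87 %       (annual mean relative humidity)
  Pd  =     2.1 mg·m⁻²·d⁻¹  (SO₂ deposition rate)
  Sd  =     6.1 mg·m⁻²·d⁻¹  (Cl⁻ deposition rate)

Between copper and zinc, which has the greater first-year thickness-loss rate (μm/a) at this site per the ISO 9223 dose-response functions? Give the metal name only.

copper: temperature factor f = -0.080·(8.5) = -0.6800
  Pd branch = 0.0053·Pd^0.26·e^(0.059·RH+f) = 0.552 μm/a
  Sd branch = 0.01025·Sd^0.27·e^(0.036·RH+0.049·T) = 0.9477 μm/a
  sum: 0.552 + 0.9477 → r_corr = 1.5 μm/a
zinc: f(T) = -0.071·(T−10) [T>10 °C] = -0.6035
  SO₂ term: 0.0129·2.1^0.44·exp(0.046·87-0.6035) = 0.535
  Sd branch = 0.0175·Sd^0.57·e^(0.008·RH+0.085·T) = 0.4741 μm/a
  r_corr = 0.535 + 0.4741 = 1.009 μm/a
Ordering by μm/a: copper (1.5) > zinc (1.01)

copper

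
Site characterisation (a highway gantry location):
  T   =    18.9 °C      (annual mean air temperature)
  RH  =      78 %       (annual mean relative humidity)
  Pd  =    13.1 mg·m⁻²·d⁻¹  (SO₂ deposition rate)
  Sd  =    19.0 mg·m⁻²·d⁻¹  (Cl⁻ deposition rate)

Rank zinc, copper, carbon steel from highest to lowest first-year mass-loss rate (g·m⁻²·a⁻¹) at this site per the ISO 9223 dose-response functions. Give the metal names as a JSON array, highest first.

zinc: temperature factor f = -0.071·(8.9) = -0.6319
  sulphur-dioxide contribution → 0.7691 μm/a
  chloride contribution → 0.8722 μm/a
  total first-year rate 1.641 μm/a
  mass loss = 1.641 μm/a × 7.14 g/cm³ = 11.72 g·m⁻²·a⁻¹
copper: temperature factor f = -0.080·(8.9) = -0.7120
  sulphur-dioxide contribution → 0.506 μm/a
  chloride contribution → 0.9499 μm/a
  total first-year rate 1.456 μm/a
  mass loss = 1.456 μm/a × 8.96 g/cm³ = 13.05 g·m⁻²·a⁻¹
carbon steel: temperature factor f = -0.054·(8.9) = -0.4806
  sulphur-dioxide contribution → 19.85 μm/a
  chloride contribution → 17.69 μm/a
  ⇒ r_corr(carbon steel) = 37.53 μm/a
  mass loss = 37.53 μm/a × 7.85 g/cm³ = 294.6 g·m⁻²·a⁻¹
Ordering by g·m⁻²·a⁻¹: carbon steel (295) > copper (13) > zinc (11.7)

["carbon steel", "copper", "zinc"]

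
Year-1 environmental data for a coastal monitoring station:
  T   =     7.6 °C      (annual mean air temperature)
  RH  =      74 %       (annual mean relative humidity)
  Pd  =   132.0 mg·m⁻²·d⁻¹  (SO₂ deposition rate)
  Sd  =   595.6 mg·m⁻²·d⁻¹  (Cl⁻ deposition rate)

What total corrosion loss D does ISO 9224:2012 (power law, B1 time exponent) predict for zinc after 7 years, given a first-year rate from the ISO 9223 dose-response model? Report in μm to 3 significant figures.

zinc: temperature factor f = +0.038·(-2.4) = -0.0912
  Pd branch = 0.0129·Pd^0.44·e^(0.046·RH+f) = 3.036 μm/a
  Cl⁻ term: 0.0175·595.6^0.57·exp(0.008·74+0.085·7.6) = 2.304
  r_corr = 3.036 + 2.304 = 5.34 μm/a
ISO 9224: D(t) = r_corr · t^b with b = 0.813 (zinc, B1)
  D(7) = 5.34 × 7^0.813 = 5.34 × 4.865 = 25.98 μm

D(7) = 26.0 μm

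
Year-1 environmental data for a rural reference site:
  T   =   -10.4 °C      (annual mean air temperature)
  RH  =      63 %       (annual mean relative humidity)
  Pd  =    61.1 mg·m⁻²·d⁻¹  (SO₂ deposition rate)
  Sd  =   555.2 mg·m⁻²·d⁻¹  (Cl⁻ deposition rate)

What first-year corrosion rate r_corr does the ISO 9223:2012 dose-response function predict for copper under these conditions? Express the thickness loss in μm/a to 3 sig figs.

r_corr = 0.376 μm/a

copper: T≤10 °C ⇒ hinge +0.126·(-10.4−10) = -2.5704
  Pd branch = 0.0053·Pd^0.26·e^(0.059·RH+f) = 0.0486 μm/a
  Sd branch = 0.01025·Sd^0.27·e^(0.036·RH+0.049·T) = 0.3276 μm/a
  r_corr = 0.0486 + 0.3276 = 0.3762 μm/a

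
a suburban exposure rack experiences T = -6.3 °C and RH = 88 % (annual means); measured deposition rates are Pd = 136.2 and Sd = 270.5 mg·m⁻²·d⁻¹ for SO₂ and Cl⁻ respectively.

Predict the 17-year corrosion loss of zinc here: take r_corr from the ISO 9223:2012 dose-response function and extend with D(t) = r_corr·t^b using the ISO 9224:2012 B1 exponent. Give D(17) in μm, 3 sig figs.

D(17) = 39.6 μm

zinc: f(T) = +0.038·(T−10) [T≤10 °C] = -0.6194
  SO₂ term: 0.0129·136.2^0.44·exp(0.046·88-0.6194) = 3.457
  Sd branch = 0.0175·Sd^0.57·e^(0.008·RH+0.085·T) = 0.5041 μm/a
  sum: 3.457 + 0.5041 → r_corr = 3.961 μm/a
Long-term exponent b (ISO 9224 Table 2, B1) = 0.813
  D(17) = 3.961 × 17^0.813 = 3.961 × 10.01 = 39.64 μm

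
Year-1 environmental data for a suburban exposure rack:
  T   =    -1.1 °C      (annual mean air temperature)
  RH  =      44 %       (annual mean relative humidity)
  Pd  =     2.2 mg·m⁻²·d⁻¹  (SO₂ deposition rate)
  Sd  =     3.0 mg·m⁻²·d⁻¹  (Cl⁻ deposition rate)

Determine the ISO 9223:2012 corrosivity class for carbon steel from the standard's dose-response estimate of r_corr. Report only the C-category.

C2

carbon steel: temperature factor f = +0.150·(-11.1) = -1.6650
  sulphur-dioxide contribution → 1.216 μm/a
  chloride contribution → 0.824 μm/a
  ⇒ r_corr(carbon steel) = 2.04 μm/a
ISO 9223 Table 2 (carbon steel): 1.3 < 2.04 ≤ 25 μm/a ⇒ C2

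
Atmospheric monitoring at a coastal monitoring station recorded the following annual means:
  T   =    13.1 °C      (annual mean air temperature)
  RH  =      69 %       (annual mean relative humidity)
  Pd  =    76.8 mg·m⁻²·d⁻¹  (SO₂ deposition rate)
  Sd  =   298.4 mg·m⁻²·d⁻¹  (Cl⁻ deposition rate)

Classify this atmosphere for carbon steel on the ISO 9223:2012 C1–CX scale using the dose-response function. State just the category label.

carbon steel: temperature factor f = -0.054·(3.1) = -0.1674
  SO₂ term: 1.77·76.8^0.52·exp(0.02·69-0.1674) = 56.88
  Cl⁻ term: 0.102·298.4^0.62·exp(0.033·69+0.04·13.1) = 57.47
  sum: 56.88 + 57.47 → r_corr = 114.4 μm/a
114 μm/a falls in (80, 200] for carbon steel → category C5

C5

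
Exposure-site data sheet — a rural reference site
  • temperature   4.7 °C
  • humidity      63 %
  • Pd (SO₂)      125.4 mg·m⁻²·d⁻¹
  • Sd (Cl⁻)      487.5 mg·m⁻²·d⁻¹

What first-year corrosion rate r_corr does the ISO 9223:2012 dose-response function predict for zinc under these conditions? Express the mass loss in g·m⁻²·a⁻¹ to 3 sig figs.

r_corr = 21.9 g·m⁻²·a⁻¹

zinc: temperature factor f = +0.038·(-5.3) = -0.2014
  sulphur-dioxide contribution → 1.603 μm/a
  chloride contribution → 1.471 μm/a
  total first-year rate 3.074 μm/a
Convert to mass loss: 3.074 μm/a × 7.14 g/cm³ = 21.95 g·m⁻²·a⁻¹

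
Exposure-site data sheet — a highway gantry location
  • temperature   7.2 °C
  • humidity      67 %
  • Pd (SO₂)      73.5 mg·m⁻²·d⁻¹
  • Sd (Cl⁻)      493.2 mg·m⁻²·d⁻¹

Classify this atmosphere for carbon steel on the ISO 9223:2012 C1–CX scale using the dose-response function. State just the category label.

carbon steel: T≤10 °C ⇒ hinge +0.150·(7.2−10) = -0.4200
  Pd branch = 1.77·Pd^0.52·e^(0.02·RH+f) = 41.49 μm/a
  Sd branch = 0.102·Sd^0.62·e^(0.033·RH+0.04·T) = 58.02 μm/a
  sum: 41.49 + 58.02 → r_corr = 99.51 μm/a
99.5 μm/a falls in (80, 200] for carbon steel → category C5

C5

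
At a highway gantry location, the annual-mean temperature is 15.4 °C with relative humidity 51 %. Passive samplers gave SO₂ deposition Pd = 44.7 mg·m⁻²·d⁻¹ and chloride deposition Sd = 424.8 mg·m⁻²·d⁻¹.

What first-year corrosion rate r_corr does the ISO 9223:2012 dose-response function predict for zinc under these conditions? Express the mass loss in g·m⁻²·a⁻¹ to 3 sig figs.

r_corr = 25.4 g·m⁻²·a⁻¹

zinc: T>10 °C ⇒ hinge -0.071·(15.4−10) = -0.3834
  sulphur-dioxide contribution → 0.4887 μm/a
  chloride contribution → 3.068 μm/a
  total first-year rate 3.556 μm/a
Convert to mass loss: 3.556 μm/a × 7.14 g/cm³ = 25.39 g·m⁻²·a⁻¹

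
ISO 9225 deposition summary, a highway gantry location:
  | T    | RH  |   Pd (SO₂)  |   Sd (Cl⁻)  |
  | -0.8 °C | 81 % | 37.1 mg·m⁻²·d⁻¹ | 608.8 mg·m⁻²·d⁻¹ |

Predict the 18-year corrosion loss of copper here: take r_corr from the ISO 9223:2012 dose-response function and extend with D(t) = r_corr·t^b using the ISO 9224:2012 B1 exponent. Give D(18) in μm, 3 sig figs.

D(18) = 9.91 μm

copper: temperature factor f = +0.126·(-10.8) = -1.3608
  Pd branch = 0.0053·Pd^0.26·e^(0.059·RH+f) = 0.4138 μm/a
  Cl⁻ term: 0.01025·608.8^0.27·exp(0.036·81+0.049·-0.8) = 1.028
  sum: 0.4138 + 1.028 → r_corr = 1.442 μm/a
ISO 9224: D(t) = r_corr · t^b with b = 0.667 (copper, B1)
  D(18) = 1.442 × 18^0.667 = 1.442 × 6.875 = 9.911 μm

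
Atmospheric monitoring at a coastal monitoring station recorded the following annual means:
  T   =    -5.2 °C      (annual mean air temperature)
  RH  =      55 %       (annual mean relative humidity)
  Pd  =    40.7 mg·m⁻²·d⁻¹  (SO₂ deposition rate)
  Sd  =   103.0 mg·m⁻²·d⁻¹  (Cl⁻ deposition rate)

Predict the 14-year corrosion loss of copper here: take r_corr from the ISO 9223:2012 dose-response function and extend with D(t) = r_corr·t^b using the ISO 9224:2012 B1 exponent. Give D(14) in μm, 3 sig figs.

copper: temperature factor f = +0.126·(-15.2) = -1.9152
  SO₂ term: 0.0053·40.7^0.26·exp(0.059·55-1.9152) = 0.05252
  Cl⁻ term: 0.01025·103.0^0.27·exp(0.036·55+0.049·-5.2) = 0.2011
  sum: 0.05252 + 0.2011 → r_corr = 0.2536 μm/a
ISO 9224: D(t) = r_corr · t^b with b = 0.667 (copper, B1)
  D(14) = 0.2536 × 14^0.667 = 0.2536 × 5.814 = 1.475 μm

D(14) = 1.47 μm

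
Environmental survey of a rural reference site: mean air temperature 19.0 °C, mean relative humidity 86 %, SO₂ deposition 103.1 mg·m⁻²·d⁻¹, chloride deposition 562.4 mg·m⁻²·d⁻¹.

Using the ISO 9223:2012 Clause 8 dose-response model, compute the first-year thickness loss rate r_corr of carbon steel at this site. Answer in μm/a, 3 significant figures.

carbon steel: temperature factor f = -0.054·(9.0) = -0.4860
  sulphur-dioxide contribution → 67.73 μm/a
  chloride contribution → 188.9 μm/a
  total first-year rate 256.6 μm/a

r_corr = 257 μm/a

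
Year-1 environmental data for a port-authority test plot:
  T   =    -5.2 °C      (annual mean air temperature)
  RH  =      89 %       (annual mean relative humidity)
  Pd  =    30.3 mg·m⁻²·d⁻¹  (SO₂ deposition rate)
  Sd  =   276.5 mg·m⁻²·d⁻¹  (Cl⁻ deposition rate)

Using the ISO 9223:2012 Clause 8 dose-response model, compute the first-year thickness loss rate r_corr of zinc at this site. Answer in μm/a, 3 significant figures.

r_corr = 2.51 μm/a

zinc: f(T) = +0.038·(T−10) [T≤10 °C] = -0.5776
  SO₂ term: 0.0129·30.3^0.44·exp(0.046·89-0.5776) = 1.948
  Cl⁻ term: 0.0175·276.5^0.57·exp(0.008·89+0.085·-5.2) = 0.565
  sum: 1.948 + 0.565 → r_corr = 2.513 μm/a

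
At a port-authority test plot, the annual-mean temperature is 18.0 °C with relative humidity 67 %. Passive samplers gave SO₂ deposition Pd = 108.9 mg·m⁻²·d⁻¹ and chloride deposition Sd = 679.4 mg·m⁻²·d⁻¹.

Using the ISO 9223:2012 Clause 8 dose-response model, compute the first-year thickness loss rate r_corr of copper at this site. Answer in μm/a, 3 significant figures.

r_corr = 2.10 μm/a

copper: temperature factor f = -0.080·(8.0) = -0.6400
  Pd branch = 0.0053·Pd^0.26·e^(0.059·RH+f) = 0.4929 μm/a
  Cl⁻ term: 0.01025·679.4^0.27·exp(0.036·67+0.049·18.0) = 1.607
  sum: 0.4929 + 1.607 → r_corr = 2.1 μm/a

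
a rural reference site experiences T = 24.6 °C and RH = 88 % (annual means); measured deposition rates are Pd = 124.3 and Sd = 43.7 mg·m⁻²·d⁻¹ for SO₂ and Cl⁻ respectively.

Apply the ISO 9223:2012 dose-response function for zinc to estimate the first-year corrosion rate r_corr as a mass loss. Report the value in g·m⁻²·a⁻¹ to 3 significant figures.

zinc: temperature factor f = -0.071·(14.6) = -1.0366
  Pd branch = 0.0129·Pd^0.44·e^(0.046·RH+f) = 2.188 μm/a
  Sd branch = 0.0175·Sd^0.57·e^(0.008·RH+0.085·T) = 2.466 μm/a
  sum: 2.188 + 2.466 → r_corr = 4.654 μm/a
Convert to mass loss: 4.654 μm/a × 7.14 g/cm³ = 33.23 g·m⁻²·a⁻¹

r_corr = 33.2 g·m⁻²·a⁻¹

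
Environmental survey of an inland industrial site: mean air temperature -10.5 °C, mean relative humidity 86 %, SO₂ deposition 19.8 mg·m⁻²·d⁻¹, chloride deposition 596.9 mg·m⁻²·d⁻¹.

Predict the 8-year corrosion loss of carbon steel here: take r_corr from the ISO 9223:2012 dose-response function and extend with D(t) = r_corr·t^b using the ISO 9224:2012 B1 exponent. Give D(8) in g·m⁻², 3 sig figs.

D(8) = 1.45e+03 g·m⁻²

carbon steel: T≤10 °C ⇒ hinge +0.150·(-10.5−10) = -3.0750
  sulphur-dioxide contribution → 2.157 μm/a
  chloride contribution → 60.23 μm/a
  total first-year rate 62.38 μm/a
ISO 9224: D(t) = r_corr · t^b with b = 0.523 (carbon steel, B1)
  D(8) = 62.38 × 8^0.523 = 62.38 × 2.967 = 185.1 μm
  Mass loss = 185.1 μm × 7.85 g/cm³ = 1453 g·m⁻²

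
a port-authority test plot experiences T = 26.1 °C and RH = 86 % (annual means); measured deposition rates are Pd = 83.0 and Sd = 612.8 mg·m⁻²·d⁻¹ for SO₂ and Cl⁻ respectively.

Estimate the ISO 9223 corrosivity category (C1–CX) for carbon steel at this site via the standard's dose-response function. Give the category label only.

carbon steel: T>10 °C ⇒ hinge -0.054·(26.1−10) = -0.8694
  sulphur-dioxide contribution → 41.24 μm/a
  chloride contribution → 264.6 μm/a
  total first-year rate 305.9 μm/a
ISO 9223 Table 2 (carbon steel): 200 < 306 ≤ 700 μm/a ⇒ CX

CX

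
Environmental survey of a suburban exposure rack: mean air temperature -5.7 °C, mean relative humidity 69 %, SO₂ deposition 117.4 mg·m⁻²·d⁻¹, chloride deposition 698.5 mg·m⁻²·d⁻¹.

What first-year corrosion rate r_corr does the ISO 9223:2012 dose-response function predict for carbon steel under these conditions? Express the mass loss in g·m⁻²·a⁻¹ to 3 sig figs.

r_corr = 423 g·m⁻²·a⁻¹

carbon steel: temperature factor f = +0.150·(-15.7) = -2.3550
  Pd branch = 1.77·Pd^0.52·e^(0.02·RH+f) = 7.957 μm/a
  Cl⁻ term: 0.102·698.5^0.62·exp(0.033·69+0.04·-5.7) = 45.9
  r_corr = 7.957 + 45.9 = 53.86 μm/a
Convert to mass loss: 53.86 μm/a × 7.85 g/cm³ = 422.8 g·m⁻²·a⁻¹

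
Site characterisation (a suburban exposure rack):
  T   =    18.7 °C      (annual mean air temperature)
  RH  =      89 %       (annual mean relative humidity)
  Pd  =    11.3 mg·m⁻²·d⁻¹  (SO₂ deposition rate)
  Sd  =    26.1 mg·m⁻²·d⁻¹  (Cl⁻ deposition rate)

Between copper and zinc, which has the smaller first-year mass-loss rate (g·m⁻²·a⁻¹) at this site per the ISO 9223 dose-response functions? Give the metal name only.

zinc

copper: f(T) = -0.080·(T−10) [T>10 °C] = -0.6960
  Pd branch = 0.0053·Pd^0.26·e^(0.059·RH+f) = 0.9469 μm/a
  Cl⁻ term: 0.01025·26.1^0.27·exp(0.036·89+0.049·18.7) = 1.523
  r_corr = 0.9469 + 1.523 = 2.47 μm/a
  mass loss = 2.47 μm/a × 8.96 g/cm³ = 22.13 g·m⁻²·a⁻¹
zinc: f(T) = -0.071·(T−10) [T>10 °C] = -0.6177
  SO₂ term: 0.0129·11.3^0.44·exp(0.046·89-0.6177) = 1.213
  Cl⁻ term: 0.0175·26.1^0.57·exp(0.008·89+0.085·18.7) = 1.122
  r_corr = 1.213 + 1.122 = 2.335 μm/a
  mass loss = 2.335 μm/a × 7.14 g/cm³ = 16.67 g·m⁻²·a⁻¹
Ordering by g·m⁻²·a⁻¹: copper (22.1) > zinc (16.7)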